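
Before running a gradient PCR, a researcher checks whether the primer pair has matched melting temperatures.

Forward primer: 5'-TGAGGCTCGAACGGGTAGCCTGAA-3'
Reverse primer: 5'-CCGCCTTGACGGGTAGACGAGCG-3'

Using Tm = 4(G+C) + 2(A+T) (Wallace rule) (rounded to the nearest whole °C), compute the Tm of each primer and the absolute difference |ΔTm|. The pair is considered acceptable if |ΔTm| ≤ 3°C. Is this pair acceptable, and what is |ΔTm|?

|ΔTm| = 2°C; the pair is acceptable.

Forward: A=6 T=4 G=9 C=5 → Tm = 2·10 + 4·14 = 76°C.
Reverse: A=4 T=3 G=9 C=7 → Tm = 2·7 + 4·16 = 78°C.
|ΔTm| = |76 − 78| = 2°C, ≤ 3°C.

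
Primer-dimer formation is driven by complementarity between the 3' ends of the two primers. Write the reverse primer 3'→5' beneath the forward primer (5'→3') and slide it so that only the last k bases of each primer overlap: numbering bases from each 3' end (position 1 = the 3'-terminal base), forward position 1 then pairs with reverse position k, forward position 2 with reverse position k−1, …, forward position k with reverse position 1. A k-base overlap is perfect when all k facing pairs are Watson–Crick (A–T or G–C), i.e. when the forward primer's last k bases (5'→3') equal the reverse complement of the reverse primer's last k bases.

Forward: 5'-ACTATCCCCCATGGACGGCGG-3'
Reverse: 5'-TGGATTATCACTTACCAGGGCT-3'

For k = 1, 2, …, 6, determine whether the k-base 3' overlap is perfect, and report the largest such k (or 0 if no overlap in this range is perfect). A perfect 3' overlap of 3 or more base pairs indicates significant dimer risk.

Longest perfect overlap: 0 complementary base pairs; below the dimer-risk threshold (threshold 3).

Last 6 bases (5'→3') — forward …CGGCGG, reverse …AGGGCT.
Reverse complement of the reverse primer's last 6 bases: AGCCCT; its first k bases are the reverse complement of the reverse primer's last k bases, so a perfect k-base overlap needs the forward primer's last k bases to equal them.
Comparing (forward last k vs required): k=1: G vs A ✗; k=2: GG vs AG ✗; k=3: CGG vs AGC ✗; k=4: GCGG vs AGCC ✗; k=5: GGCGG vs AGCCC ✗; k=6: CGGCGG vs AGCCCT ✗.
No overlap length from 1 to 6 is perfect, so the longest perfect 3' overlap is 0.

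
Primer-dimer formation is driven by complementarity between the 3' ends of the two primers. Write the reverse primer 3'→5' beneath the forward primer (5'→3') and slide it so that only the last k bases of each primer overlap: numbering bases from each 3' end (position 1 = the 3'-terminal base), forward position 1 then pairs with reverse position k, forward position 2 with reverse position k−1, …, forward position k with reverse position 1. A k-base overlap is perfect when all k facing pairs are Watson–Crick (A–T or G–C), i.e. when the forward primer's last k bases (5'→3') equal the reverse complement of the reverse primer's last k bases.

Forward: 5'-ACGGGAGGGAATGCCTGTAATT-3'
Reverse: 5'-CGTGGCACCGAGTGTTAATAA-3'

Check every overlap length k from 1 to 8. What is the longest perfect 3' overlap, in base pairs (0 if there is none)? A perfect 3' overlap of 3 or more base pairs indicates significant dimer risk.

Longest perfect overlap: 2 complementary base pairs; below the dimer-risk threshold (threshold 3).

Last 8 bases (5'→3') — forward …CTGTAATT, reverse …GTTAATAA.
Reverse complement of the reverse primer's last 8 bases: TTATTAAC; its first k bases are the reverse complement of the reverse primer's last k bases, so a perfect k-base overlap needs the forward primer's last k bases to equal them.
Comparing (forward last k vs required): k=1: T vs T ✓; k=2: TT vs TT ✓; k=3: ATT vs TTA ✗; k=4: AATT vs TTAT ✗; k=5: TAATT vs TTATT ✗; k=6: GTAATT vs TTATTA ✗; k=7: TGTAATT vs TTATTAA ✗; k=8: CTGTAATT vs TTATTAAC ✗.
Perfect overlaps at k = 1, 2; the largest is 2.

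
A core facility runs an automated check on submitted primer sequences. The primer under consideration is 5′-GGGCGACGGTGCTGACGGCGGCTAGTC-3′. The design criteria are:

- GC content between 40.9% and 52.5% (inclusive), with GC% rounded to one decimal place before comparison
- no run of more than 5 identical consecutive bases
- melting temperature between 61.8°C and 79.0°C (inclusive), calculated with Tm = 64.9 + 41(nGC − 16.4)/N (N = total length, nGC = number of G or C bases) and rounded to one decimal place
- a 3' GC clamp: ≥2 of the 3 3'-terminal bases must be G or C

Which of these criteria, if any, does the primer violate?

Base counts: A=3, T=4, G=13, C=7 (length 27).
GC content: GC 20/27 = 74.1%, outside 40.9–52.5% ✗
homopolymer run: longest run = 3 ✓
Tm: Tm = 64.9 + 41·(20 − 16.4)/27 = 70.4°C ✓
GC clamp: 3' end GTC has 2 G/C ✓

Fails: GC content.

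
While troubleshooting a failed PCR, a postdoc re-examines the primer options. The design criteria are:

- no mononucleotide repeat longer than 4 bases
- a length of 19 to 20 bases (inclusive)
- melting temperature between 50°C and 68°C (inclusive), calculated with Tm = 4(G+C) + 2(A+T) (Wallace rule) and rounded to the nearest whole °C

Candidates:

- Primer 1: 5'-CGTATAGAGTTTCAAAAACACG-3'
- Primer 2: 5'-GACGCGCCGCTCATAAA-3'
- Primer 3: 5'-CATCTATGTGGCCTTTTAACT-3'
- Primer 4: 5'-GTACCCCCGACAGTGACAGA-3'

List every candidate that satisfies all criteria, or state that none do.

None of the candidates satisfy all criteria.

Primer 1 (22 nt, A=9 T=5 G=4 C=4): longest run = 5, exceeds 4 ✗; length 22, outside 19–20 ✗; Tm = 2·14 + 4·8 = 60°C ✓ — fails.
Primer 2 (17 nt, A=5 T=2 G=4 C=6): longest run = 3 ✓; length 17, outside 19–20 ✗; Tm = 2·7 + 4·10 = 54°C ✓ — fails.
Primer 3 (21 nt, A=4 T=9 G=3 C=5): longest run = 4 ✓; length 21, outside 19–20 ✗; Tm = 2·13 + 4·8 = 58°C ✓ — fails.
Primer 4 (20 nt, A=6 T=2 G=5 C=7): longest run = 5, exceeds 4 ✗; length 20 ✓; Tm = 2·8 + 4·12 = 64°C ✓ — fails.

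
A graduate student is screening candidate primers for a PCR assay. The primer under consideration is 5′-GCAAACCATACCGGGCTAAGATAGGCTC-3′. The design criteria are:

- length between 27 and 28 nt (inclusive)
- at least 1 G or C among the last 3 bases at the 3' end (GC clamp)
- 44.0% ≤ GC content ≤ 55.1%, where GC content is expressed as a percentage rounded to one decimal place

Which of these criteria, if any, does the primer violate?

Meets all criteria.

Base counts: A=9, T=4, G=7, C=8 (length 28).
length: length 28 ✓
GC clamp: 3' end CTC has 2 G/C ✓
GC content: GC 15/28 = 53.6% ✓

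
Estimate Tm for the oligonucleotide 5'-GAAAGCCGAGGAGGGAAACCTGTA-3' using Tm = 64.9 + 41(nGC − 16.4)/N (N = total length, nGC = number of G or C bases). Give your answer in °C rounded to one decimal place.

Base counts: A=9, T=2, G=9, C=4; G+C = 13, N = 24.
Tm = 64.9 + 41·(13 − 16.4)/24 = 64.9 + -139.40/24 = 59.1°C.

59.1°C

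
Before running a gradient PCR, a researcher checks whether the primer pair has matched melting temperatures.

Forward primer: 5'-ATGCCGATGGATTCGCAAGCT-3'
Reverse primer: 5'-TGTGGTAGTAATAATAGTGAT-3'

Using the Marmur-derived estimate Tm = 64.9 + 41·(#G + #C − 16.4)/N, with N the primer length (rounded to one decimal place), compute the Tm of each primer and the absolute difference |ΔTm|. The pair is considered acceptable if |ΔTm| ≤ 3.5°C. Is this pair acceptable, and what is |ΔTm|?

|ΔTm| = 9.8°C; the pair is not acceptable.

Forward: G+C = 11, N = 21 → Tm = 64.9 + 41·(11 − 16.4)/21 = 54.4°C.
Reverse: G+C = 6, N = 21 → Tm = 64.9 + 41·(6 − 16.4)/21 = 44.6°C.
|ΔTm| = |54.4 − 44.6| = 9.8°C, > 3.5°C.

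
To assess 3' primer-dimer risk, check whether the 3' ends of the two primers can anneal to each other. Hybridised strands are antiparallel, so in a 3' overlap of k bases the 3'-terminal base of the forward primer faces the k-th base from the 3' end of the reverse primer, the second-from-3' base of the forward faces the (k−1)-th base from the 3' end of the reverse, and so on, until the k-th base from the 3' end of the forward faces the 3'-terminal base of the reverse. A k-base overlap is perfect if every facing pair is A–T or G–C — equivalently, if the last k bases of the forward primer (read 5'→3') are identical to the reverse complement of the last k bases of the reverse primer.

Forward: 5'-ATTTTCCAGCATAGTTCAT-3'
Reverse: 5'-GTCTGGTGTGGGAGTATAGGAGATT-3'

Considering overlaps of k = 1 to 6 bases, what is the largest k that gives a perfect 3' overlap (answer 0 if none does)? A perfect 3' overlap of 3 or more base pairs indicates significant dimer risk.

Last 6 bases (5'→3') — forward …GTTCAT, reverse …GAGATT.
Reverse complement of the reverse primer's last 6 bases: AATCTC; its first k bases are the reverse complement of the reverse primer's last k bases, so a perfect k-base overlap needs the forward primer's last k bases to equal them.
Comparing (forward last k vs required): k=1: T vs A ✗; k=2: AT vs AA ✗; k=3: CAT vs AAT ✗; k=4: TCAT vs AATC ✗; k=5: TTCAT vs AATCT ✗; k=6: GTTCAT vs AATCTC ✗.
No overlap length from 1 to 6 is perfect, so the longest perfect 3' overlap is 0.

Longest perfect overlap: 0 complementary base pairs; below the dimer-risk threshold (threshold 3).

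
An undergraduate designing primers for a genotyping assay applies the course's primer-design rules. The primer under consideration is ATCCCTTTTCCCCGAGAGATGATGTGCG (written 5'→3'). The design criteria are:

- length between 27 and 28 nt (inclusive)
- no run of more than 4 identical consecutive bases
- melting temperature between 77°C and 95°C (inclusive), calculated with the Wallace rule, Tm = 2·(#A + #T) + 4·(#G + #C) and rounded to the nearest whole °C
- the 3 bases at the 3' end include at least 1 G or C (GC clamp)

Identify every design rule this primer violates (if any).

Meets all criteria.

Base counts: A=5, T=8, G=7, C=8 (length 28).
length: length 28 ✓
homopolymer run: longest run = 4 ✓
Tm: Tm = 2·13 + 4·15 = 86°C ✓
GC clamp: 3' end GCG has 3 G/C ✓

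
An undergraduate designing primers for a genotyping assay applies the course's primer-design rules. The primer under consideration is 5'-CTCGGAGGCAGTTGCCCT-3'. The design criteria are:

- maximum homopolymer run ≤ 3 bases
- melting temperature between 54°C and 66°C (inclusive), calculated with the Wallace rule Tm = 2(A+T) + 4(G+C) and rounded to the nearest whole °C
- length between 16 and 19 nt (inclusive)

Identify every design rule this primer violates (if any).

Base counts: A=2, T=4, G=6, C=6 (length 18).
homopolymer run: longest run = 3 ✓
Tm: Tm = 2·6 + 4·12 = 60°C ✓
length: length 18 ✓

Meets all criteria.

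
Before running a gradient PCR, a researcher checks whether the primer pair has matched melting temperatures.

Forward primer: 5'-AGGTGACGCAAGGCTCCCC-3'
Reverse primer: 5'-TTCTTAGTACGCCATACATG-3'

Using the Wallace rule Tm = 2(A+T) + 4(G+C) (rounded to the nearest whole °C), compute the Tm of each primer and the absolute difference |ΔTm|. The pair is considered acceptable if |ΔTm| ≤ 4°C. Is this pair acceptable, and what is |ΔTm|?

Forward: A=4 T=2 G=6 C=7 → Tm = 2·6 + 4·13 = 64°C.
Reverse: A=5 T=7 G=3 C=5 → Tm = 2·12 + 4·8 = 56°C.
|ΔTm| = |64 − 56| = 8°C, > 4°C.

|ΔTm| = 8°C; the pair is not acceptable.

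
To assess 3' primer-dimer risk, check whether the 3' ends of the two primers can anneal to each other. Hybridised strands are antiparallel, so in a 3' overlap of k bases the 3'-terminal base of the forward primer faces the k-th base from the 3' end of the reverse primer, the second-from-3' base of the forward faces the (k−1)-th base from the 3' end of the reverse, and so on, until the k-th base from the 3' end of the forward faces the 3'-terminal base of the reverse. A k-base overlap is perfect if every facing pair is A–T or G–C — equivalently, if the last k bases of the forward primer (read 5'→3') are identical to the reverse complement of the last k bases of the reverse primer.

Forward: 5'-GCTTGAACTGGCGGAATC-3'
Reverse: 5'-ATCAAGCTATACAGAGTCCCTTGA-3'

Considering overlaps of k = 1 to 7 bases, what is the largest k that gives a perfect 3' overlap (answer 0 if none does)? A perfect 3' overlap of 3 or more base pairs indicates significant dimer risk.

Longest perfect overlap: 2 complementary base pairs; below the dimer-risk threshold (threshold 3).

Last 7 bases (5'→3') — forward …CGGAATC, reverse …CCCTTGA.
Reverse complement of the reverse primer's last 7 bases: TCAAGGG; its first k bases are the reverse complement of the reverse primer's last k bases, so a perfect k-base overlap needs the forward primer's last k bases to equal them.
Comparing (forward last k vs required): k=1: C vs T ✗; k=2: TC vs TC ✓; k=3: ATC vs TCA ✗; k=4: AATC vs TCAA ✗; k=5: GAATC vs TCAAG ✗; k=6: GGAATC vs TCAAGG ✗; k=7: CGGAATC vs TCAAGGG ✗.
Only k = 2 is perfect, so the longest perfect 3' overlap is 2.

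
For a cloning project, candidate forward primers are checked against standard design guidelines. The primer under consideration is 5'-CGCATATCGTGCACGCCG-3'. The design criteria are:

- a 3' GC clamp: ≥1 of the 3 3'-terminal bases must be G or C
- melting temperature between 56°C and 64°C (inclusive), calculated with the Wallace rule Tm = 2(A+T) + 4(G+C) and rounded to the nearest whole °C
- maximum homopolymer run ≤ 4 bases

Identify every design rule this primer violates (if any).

Base counts: A=3, T=3, G=5, C=7 (length 18).
GC clamp: 3' end CCG has 3 G/C ✓
Tm: Tm = 2·6 + 4·12 = 60°C ✓
homopolymer run: longest run = 2 ✓

Meets all criteria.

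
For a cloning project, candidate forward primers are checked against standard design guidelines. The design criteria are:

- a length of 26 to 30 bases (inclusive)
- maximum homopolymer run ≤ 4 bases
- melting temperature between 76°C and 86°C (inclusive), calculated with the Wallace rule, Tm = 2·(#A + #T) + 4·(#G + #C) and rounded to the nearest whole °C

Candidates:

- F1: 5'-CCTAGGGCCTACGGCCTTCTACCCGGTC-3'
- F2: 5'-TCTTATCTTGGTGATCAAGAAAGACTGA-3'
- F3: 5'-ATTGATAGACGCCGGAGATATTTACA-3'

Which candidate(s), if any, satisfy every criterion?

F2 only.

F1 (28 nt, A=3 T=6 G=7 C=12): length 28 ✓; longest run = 3 ✓; Tm = 2·9 + 4·19 = 94°C, outside 76–86°C ✗ — fails.
F2 (28 nt, A=9 T=9 G=6 C=4): length 28 ✓; longest run = 3 ✓; Tm = 2·18 + 4·10 = 76°C ✓ — passes.
F3 (26 nt, A=9 T=7 G=6 C=4): length 26 ✓; longest run = 3 ✓; Tm = 2·16 + 4·10 = 72°C, outside 76–86°C ✗ — fails.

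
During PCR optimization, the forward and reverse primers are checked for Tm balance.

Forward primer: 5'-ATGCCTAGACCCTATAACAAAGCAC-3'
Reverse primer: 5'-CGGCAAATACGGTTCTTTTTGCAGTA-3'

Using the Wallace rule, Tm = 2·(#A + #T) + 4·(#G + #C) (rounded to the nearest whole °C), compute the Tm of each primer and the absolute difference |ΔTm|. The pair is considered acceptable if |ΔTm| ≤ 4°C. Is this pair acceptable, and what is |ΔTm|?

|ΔTm| = 2°C; the pair is acceptable.

Forward: A=10 T=4 G=3 C=8 → Tm = 2·14 + 4·11 = 72°C.
Reverse: A=6 T=9 G=6 C=5 → Tm = 2·15 + 4·11 = 74°C.
|ΔTm| = |72 − 74| = 2°C, ≤ 4°C.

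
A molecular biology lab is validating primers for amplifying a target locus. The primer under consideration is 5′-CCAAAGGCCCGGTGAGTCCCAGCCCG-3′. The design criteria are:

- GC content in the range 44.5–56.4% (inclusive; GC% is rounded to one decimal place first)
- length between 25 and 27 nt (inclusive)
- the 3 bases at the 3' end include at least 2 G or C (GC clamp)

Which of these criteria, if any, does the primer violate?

Fails: GC content.

Base counts: A=5, T=2, G=8, C=11 (length 26).
GC content: GC 19/26 = 73.1%, outside 44.5–56.4% ✗
length: length 26 ✓
GC clamp: 3' end CCG has 3 G/C ✓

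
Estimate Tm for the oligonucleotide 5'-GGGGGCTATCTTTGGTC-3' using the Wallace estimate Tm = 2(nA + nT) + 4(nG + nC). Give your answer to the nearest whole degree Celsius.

54°C

Base counts: A=1, T=6, G=7, C=3 (length 17).
Tm = 2·(1+6) + 4·(7+3) = 2·7 + 4·10 = 14 + 40 = 54°C.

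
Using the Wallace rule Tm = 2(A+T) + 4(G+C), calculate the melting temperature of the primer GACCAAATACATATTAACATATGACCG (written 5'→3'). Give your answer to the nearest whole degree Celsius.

72°C

Base counts: A=12, T=6, G=3, C=6 (length 27).
Tm = 2·(12+6) + 4·(3+6) = 2·18 + 4·9 = 36 + 36 = 72°C.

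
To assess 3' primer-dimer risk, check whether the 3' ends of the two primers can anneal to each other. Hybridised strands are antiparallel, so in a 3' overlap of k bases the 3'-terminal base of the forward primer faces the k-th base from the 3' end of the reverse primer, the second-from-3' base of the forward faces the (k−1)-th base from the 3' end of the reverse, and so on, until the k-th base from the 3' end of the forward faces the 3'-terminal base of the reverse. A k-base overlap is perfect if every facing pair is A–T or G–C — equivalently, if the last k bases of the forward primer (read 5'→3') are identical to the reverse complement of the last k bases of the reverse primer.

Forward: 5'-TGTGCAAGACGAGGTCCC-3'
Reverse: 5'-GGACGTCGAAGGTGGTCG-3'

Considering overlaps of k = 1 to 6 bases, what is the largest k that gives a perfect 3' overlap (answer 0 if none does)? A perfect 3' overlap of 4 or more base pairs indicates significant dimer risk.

Last 6 bases (5'→3') — forward …GGTCCC, reverse …TGGTCG.
Reverse complement of the reverse primer's last 6 bases: CGACCA; its first k bases are the reverse complement of the reverse primer's last k bases, so a perfect k-base overlap needs the forward primer's last k bases to equal them.
Comparing (forward last k vs required): k=1: C vs C ✓; k=2: CC vs CG ✗; k=3: CCC vs CGA ✗; k=4: TCCC vs CGAC ✗; k=5: GTCCC vs CGACC ✗; k=6: GGTCCC vs CGACCA ✗.
Only k = 1 is perfect, so the longest perfect 3' overlap is 1.

Longest perfect overlap: 1 complementary base pair; below the dimer-risk threshold (threshold 4).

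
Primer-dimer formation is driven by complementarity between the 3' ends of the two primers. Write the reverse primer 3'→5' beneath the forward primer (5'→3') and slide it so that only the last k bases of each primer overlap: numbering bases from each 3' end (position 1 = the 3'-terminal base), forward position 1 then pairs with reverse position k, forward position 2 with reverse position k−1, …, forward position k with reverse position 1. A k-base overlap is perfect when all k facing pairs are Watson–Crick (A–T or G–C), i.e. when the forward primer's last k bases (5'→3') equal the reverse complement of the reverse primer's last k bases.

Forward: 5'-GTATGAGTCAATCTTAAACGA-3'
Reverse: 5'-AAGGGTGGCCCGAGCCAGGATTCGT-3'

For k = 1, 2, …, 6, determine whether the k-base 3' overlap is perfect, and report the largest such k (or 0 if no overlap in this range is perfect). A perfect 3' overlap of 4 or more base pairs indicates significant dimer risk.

Last 6 bases (5'→3') — forward …AAACGA, reverse …ATTCGT.
Reverse complement of the reverse primer's last 6 bases: ACGAAT; its first k bases are the reverse complement of the reverse primer's last k bases, so a perfect k-base overlap needs the forward primer's last k bases to equal them.
Comparing (forward last k vs required): k=1: A vs A ✓; k=2: GA vs AC ✗; k=3: CGA vs ACG ✗; k=4: ACGA vs ACGA ✓; k=5: AACGA vs ACGAA ✗; k=6: AAACGA vs ACGAAT ✗.
Perfect overlaps at k = 1, 4; the largest is 4.

Longest perfect overlap: 4 complementary base pairs; significant dimer risk (threshold 4).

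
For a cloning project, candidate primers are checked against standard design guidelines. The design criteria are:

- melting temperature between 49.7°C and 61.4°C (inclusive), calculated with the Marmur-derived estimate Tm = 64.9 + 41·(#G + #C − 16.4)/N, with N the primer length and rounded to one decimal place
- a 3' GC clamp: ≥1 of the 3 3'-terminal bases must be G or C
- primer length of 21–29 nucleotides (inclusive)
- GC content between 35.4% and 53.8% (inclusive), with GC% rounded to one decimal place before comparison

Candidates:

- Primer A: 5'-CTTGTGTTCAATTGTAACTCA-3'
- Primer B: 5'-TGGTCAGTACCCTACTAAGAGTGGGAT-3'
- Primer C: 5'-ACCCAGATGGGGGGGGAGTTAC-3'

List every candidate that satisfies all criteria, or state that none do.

Primer B only.

Primer A (21 nt, A=5 T=9 G=3 C=4): Tm = 64.9 + 41·(7 − 16.4)/21 = 46.5°C, outside 49.7–61.4°C ✗; 3' end TCA has 1 G/C ✓; length 21 ✓; GC 7/21 = 33.3%, outside 35.4–53.8% ✗ — fails.
Primer B (27 nt, A=7 T=7 G=8 C=5): Tm = 64.9 + 41·(13 − 16.4)/27 = 59.7°C ✓; 3' end GAT has 1 G/C ✓; length 27 ✓; GC 13/27 = 48.1% ✓ — passes.
Primer C (22 nt, A=5 T=3 G=10 C=4): Tm = 64.9 + 41·(14 − 16.4)/22 = 60.4°C ✓; 3' end TAC has 1 G/C ✓; length 22 ✓; GC 14/22 = 63.6%, outside 35.4–53.8% ✗ — fails.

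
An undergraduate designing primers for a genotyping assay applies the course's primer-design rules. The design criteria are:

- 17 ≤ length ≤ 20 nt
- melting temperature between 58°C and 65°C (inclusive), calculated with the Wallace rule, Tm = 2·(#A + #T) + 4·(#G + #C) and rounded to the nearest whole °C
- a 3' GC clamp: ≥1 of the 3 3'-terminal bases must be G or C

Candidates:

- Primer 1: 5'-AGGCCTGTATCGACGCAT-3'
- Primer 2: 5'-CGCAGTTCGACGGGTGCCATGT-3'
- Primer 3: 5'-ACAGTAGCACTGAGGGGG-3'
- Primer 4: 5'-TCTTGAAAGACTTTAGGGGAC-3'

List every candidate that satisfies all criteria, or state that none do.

Primer 1 (18 nt, A=4 T=4 G=5 C=5): length 18 ✓; Tm = 2·8 + 4·10 = 56°C, outside 58–65°C ✗; 3' end CAT has 1 G/C ✓ — fails.
Primer 2 (22 nt, A=3 T=5 G=8 C=6): length 22, outside 17–20 ✗; Tm = 2·8 + 4·14 = 72°C, outside 58–65°C ✗; 3' end TGT has 1 G/C ✓ — fails.
Primer 3 (18 nt, A=5 T=2 G=8 C=3): length 18 ✓; Tm = 2·7 + 4·11 = 58°C ✓; 3' end GGG has 3 G/C ✓ — passes.
Primer 4 (21 nt, A=6 T=6 G=6 C=3): length 21, outside 17–20 ✗; Tm = 2·12 + 4·9 = 60°C ✓; 3' end GAC has 2 G/C ✓ — fails.

Primer 3 only.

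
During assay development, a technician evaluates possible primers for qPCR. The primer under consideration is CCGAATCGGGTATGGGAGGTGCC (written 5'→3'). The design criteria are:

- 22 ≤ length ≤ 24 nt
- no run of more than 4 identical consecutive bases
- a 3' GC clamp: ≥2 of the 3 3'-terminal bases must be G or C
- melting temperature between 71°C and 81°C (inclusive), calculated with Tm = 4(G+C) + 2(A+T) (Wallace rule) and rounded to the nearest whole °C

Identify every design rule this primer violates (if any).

Meets all criteria.

Base counts: A=4, T=4, G=10, C=5 (length 23).
length: length 23 ✓
homopolymer run: longest run = 3 ✓
GC clamp: 3' end GCC has 3 G/C ✓
Tm: Tm = 2·8 + 4·15 = 76°C ✓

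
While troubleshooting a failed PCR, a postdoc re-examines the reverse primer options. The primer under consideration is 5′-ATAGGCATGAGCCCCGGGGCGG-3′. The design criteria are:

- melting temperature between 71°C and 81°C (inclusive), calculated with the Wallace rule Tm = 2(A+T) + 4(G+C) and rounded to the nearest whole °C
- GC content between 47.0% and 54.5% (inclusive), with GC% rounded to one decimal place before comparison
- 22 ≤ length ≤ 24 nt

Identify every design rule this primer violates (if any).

Fails: GC content.

Base counts: A=4, T=2, G=10, C=6 (length 22).
Tm: Tm = 2·6 + 4·16 = 76°C ✓
GC content: GC 16/22 = 72.7%, outside 47.0–54.5% ✗
length: length 22 ✓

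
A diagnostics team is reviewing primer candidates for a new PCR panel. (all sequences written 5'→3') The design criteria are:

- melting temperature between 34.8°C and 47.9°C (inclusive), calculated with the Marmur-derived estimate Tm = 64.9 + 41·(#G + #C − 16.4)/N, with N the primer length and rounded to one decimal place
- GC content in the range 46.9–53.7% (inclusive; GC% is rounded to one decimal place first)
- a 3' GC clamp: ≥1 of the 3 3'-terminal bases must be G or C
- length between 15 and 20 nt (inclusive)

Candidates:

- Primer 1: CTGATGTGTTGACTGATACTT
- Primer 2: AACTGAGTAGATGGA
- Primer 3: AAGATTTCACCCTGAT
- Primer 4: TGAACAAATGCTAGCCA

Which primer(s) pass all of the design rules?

None of the candidates satisfy all criteria.

Primer 1 (21 nt, A=4 T=9 G=5 C=3): Tm = 64.9 + 41·(8 − 16.4)/21 = 48.5°C, outside 34.8–47.9°C ✗; GC 8/21 = 38.1%, outside 46.9–53.7% ✗; 3' end CTT has 1 G/C ✓; length 21, outside 15–20 ✗ — fails.
Primer 2 (15 nt, A=6 T=3 G=5 C=1): Tm = 64.9 + 41·(6 − 16.4)/15 = 36.5°C ✓; GC 6/15 = 40.0%, outside 46.9–53.7% ✗; 3' end GGA has 2 G/C ✓; length 15 ✓ — fails.
Primer 3 (16 nt, A=5 T=5 G=2 C=4): Tm = 64.9 + 41·(6 − 16.4)/16 = 38.3°C ✓; GC 6/16 = 37.5%, outside 46.9–53.7% ✗; 3' end GAT has 1 G/C ✓; length 16 ✓ — fails.
Primer 4 (17 nt, A=7 T=3 G=3 C=4): Tm = 64.9 + 41·(7 − 16.4)/17 = 42.2°C ✓; GC 7/17 = 41.2%, outside 46.9–53.7% ✗; 3' end CCA has 2 G/C ✓; length 17 ✓ — fails.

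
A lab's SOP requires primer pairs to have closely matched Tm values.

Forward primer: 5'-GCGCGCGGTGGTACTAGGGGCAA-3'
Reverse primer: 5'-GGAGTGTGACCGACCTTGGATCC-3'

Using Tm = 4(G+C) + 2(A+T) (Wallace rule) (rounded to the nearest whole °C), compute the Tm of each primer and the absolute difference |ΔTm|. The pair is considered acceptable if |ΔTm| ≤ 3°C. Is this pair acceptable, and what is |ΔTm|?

Forward: A=4 T=3 G=11 C=5 → Tm = 2·7 + 4·16 = 78°C.
Reverse: A=4 T=5 G=8 C=6 → Tm = 2·9 + 4·14 = 74°C.
|ΔTm| = |78 − 74| = 4°C, > 3°C.

|ΔTm| = 4°C; the pair is not acceptable.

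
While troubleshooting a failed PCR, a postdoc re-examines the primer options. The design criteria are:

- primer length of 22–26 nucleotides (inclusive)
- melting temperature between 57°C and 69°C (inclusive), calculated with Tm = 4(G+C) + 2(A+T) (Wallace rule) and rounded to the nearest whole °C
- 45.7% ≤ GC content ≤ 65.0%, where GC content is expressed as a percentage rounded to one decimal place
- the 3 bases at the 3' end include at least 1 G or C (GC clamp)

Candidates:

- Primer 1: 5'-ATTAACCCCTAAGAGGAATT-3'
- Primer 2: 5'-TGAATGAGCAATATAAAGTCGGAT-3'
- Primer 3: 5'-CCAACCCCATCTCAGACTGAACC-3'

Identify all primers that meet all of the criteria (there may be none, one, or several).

Primer 1 (20 nt, A=8 T=5 G=3 C=4): length 20, outside 22–26 ✗; Tm = 2·13 + 4·7 = 54°C, outside 57–69°C ✗; GC 7/20 = 35.0%, outside 45.7–65.0% ✗; 3' end ATT has 0 G/C, need ≥1 ✗ — fails.
Primer 2 (24 nt, A=10 T=6 G=6 C=2): length 24 ✓; Tm = 2·16 + 4·8 = 64°C ✓; GC 8/24 = 33.3%, outside 45.7–65.0% ✗; 3' end GAT has 1 G/C ✓ — fails.
Primer 3 (23 nt, A=7 T=3 G=2 C=11): length 23 ✓; Tm = 2·10 + 4·13 = 72°C, outside 57–69°C ✗; GC 13/23 = 56.5% ✓; 3' end ACC has 2 G/C ✓ — fails.

None of the candidates satisfy all criteria.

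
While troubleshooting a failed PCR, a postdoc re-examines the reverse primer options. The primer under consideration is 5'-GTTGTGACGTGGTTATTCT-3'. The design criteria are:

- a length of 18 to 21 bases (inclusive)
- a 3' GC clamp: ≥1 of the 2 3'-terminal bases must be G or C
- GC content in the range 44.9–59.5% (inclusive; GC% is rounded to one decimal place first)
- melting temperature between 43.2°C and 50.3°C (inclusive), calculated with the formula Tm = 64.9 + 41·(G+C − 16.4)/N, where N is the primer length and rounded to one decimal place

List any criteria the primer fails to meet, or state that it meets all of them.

Fails: GC content.

Base counts: A=2, T=9, G=6, C=2 (length 19).
length: length 19 ✓
GC clamp: 3' end CT has 1 G/C ✓
GC content: GC 8/19 = 42.1%, outside 44.9–59.5% ✗
Tm: Tm = 64.9 + 41·(8 − 16.4)/19 = 46.8°C ✓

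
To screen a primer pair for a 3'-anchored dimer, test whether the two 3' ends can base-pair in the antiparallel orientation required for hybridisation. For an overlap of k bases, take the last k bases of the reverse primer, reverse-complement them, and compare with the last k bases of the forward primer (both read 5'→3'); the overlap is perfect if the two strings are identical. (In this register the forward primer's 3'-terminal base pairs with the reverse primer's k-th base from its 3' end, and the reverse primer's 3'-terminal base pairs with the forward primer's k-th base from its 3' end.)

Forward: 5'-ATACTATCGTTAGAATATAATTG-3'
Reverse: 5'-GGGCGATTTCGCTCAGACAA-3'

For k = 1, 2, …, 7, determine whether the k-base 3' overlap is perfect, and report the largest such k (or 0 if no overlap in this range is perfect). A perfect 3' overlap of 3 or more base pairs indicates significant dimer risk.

Last 7 bases (5'→3') — forward …ATAATTG, reverse …CAGACAA.
Reverse complement of the reverse primer's last 7 bases: TTGTCTG; its first k bases are the reverse complement of the reverse primer's last k bases, so a perfect k-base overlap needs the forward primer's last k bases to equal them.
Comparing (forward last k vs required): k=1: G vs T ✗; k=2: TG vs TT ✗; k=3: TTG vs TTG ✓; k=4: ATTG vs TTGT ✗; k=5: AATTG vs TTGTC ✗; k=6: TAATTG vs TTGTCT ✗; k=7: ATAATTG vs TTGTCTG ✗.
Only k = 3 is perfect, so the longest perfect 3' overlap is 3.

Longest perfect overlap: 3 complementary base pairs; significant dimer risk (threshold 3).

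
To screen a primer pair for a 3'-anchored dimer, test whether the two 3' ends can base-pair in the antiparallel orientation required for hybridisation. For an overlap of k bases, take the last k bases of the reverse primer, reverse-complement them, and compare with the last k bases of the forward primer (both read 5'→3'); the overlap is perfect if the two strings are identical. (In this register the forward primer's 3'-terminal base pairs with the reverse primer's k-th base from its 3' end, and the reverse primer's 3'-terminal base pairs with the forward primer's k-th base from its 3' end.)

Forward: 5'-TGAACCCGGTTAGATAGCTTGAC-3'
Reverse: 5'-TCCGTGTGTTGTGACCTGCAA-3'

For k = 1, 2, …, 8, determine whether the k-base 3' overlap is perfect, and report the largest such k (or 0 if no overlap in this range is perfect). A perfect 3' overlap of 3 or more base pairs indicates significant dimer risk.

Longest perfect overlap: 0 complementary base pairs; below the dimer-risk threshold (threshold 3).

Last 8 bases (5'→3') — forward …AGCTTGAC, reverse …ACCTGCAA.
Reverse complement of the reverse primer's last 8 bases: TTGCAGGT; its first k bases are the reverse complement of the reverse primer's last k bases, so a perfect k-base overlap needs the forward primer's last k bases to equal them.
Comparing (forward last k vs required): k=1: C vs T ✗; k=2: AC vs TT ✗; k=3: GAC vs TTG ✗; k=4: TGAC vs TTGC ✗; k=5: TTGAC vs TTGCA ✗; k=6: CTTGAC vs TTGCAG ✗; k=7: GCTTGAC vs TTGCAGG ✗; k=8: AGCTTGAC vs TTGCAGGT ✗.
No overlap length from 1 to 8 is perfect, so the longest perfect 3' overlap is 0.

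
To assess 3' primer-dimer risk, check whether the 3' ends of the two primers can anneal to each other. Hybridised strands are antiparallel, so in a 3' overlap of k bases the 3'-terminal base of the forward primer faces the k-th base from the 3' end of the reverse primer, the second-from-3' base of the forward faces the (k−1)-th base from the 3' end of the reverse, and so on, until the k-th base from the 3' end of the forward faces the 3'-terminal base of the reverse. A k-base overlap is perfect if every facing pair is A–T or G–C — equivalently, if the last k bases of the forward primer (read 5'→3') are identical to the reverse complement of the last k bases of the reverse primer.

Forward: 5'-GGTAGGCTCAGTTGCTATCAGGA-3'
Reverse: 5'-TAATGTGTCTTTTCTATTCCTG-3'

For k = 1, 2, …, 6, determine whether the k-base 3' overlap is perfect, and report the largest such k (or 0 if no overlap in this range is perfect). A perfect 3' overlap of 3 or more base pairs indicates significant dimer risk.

Last 6 bases (5'→3') — forward …TCAGGA, reverse …TTCCTG.
Reverse complement of the reverse primer's last 6 bases: CAGGAA; its first k bases are the reverse complement of the reverse primer's last k bases, so a perfect k-base overlap needs the forward primer's last k bases to equal them.
Comparing (forward last k vs required): k=1: A vs C ✗; k=2: GA vs CA ✗; k=3: GGA vs CAG ✗; k=4: AGGA vs CAGG ✗; k=5: CAGGA vs CAGGA ✓; k=6: TCAGGA vs CAGGAA ✗.
Only k = 5 is perfect, so the longest perfect 3' overlap is 5.

Longest perfect overlap: 5 complementary base pairs; significant dimer risk (threshold 3).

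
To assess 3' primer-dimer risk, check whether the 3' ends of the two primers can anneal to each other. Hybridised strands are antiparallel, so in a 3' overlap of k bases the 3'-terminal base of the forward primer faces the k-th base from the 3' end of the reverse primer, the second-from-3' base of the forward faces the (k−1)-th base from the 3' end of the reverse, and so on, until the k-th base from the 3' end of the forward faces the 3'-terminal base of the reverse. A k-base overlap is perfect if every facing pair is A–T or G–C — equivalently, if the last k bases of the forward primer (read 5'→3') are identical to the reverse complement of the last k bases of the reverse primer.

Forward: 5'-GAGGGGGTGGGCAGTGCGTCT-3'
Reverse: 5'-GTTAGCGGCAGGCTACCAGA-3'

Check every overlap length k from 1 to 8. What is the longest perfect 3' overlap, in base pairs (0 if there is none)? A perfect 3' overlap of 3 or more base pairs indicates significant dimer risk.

Longest perfect overlap: 3 complementary base pairs; significant dimer risk (threshold 3).

Last 8 bases (5'→3') — forward …GTGCGTCT, reverse …CTACCAGA.
Reverse complement of the reverse primer's last 8 bases: TCTGGTAG; its first k bases are the reverse complement of the reverse primer's last k bases, so a perfect k-base overlap needs the forward primer's last k bases to equal them.
Comparing (forward last k vs required): k=1: T vs T ✓; k=2: CT vs TC ✗; k=3: TCT vs TCT ✓; k=4: GTCT vs TCTG ✗; k=5: CGTCT vs TCTGG ✗; k=6: GCGTCT vs TCTGGT ✗; k=7: TGCGTCT vs TCTGGTA ✗; k=8: GTGCGTCT vs TCTGGTAG ✗.
Perfect overlaps at k = 1, 3; the largest is 3.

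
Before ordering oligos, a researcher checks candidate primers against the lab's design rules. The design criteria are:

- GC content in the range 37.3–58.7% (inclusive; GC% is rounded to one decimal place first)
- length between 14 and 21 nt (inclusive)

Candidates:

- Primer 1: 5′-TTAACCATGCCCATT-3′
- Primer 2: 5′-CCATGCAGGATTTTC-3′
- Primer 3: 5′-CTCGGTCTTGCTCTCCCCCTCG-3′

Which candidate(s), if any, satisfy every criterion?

Primer 1 (15 nt, A=4 T=5 G=1 C=5): GC 6/15 = 40.0% ✓; length 15 ✓ — passes.
Primer 2 (15 nt, A=3 T=5 G=3 C=4): GC 7/15 = 46.7% ✓; length 15 ✓ — passes.
Primer 3 (22 nt, A=0 T=7 G=4 C=11): GC 15/22 = 68.2%, outside 37.3–58.7% ✗; length 22, outside 14–21 ✗ — fails.

Primer 1 and Primer 2.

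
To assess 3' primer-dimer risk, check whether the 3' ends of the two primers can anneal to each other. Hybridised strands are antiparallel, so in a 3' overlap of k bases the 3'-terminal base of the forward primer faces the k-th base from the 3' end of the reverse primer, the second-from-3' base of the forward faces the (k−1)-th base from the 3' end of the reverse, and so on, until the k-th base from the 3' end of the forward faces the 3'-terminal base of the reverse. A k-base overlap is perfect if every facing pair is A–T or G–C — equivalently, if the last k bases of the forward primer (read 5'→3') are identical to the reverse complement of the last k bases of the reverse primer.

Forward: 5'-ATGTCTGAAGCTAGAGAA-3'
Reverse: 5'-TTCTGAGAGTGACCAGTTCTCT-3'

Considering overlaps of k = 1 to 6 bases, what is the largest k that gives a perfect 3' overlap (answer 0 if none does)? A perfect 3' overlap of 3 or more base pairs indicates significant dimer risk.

Last 6 bases (5'→3') — forward …AGAGAA, reverse …TTCTCT.
Reverse complement of the reverse primer's last 6 bases: AGAGAA; its first k bases are the reverse complement of the reverse primer's last k bases, so a perfect k-base overlap needs the forward primer's last k bases to equal them.
Comparing (forward last k vs required): k=1: A vs A ✓; k=2: AA vs AG ✗; k=3: GAA vs AGA ✗; k=4: AGAA vs AGAG ✗; k=5: GAGAA vs AGAGA ✗; k=6: AGAGAA vs AGAGAA ✓.
Perfect overlaps at k = 1, 6; the largest is 6.

Longest perfect overlap: 6 complementary base pairs; significant dimer risk (threshold 3).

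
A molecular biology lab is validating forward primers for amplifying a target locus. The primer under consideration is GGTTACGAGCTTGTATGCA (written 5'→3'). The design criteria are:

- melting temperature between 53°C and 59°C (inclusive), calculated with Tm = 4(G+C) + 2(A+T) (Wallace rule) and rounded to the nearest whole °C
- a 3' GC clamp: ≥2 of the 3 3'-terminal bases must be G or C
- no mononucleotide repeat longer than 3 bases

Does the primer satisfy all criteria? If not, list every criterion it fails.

Meets all criteria.

Base counts: A=4, T=6, G=6, C=3 (length 19).
Tm: Tm = 2·10 + 4·9 = 56°C ✓
GC clamp: 3' end GCA has 2 G/C ✓
homopolymer run: longest run = 2 ✓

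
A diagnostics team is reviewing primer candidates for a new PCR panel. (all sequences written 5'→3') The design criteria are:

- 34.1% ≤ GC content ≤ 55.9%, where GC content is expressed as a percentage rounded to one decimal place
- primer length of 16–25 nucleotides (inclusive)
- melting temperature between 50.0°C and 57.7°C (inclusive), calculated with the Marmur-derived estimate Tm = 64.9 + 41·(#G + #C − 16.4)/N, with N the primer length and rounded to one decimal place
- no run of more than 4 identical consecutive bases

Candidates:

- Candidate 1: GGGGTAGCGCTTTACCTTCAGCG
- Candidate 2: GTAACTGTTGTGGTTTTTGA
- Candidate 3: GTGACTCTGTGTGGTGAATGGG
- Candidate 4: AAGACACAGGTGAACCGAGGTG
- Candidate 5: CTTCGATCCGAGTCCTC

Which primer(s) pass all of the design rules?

Candidate 1 (23 nt, A=3 T=6 G=8 C=6): GC 14/23 = 60.9%, outside 34.1–55.9% ✗; length 23 ✓; Tm = 64.9 + 41·(14 − 16.4)/23 = 60.6°C, outside 50.0–57.7°C ✗; longest run = 4 ✓ — fails.
Candidate 2 (20 nt, A=3 T=10 G=6 C=1): GC 7/20 = 35.0% ✓; length 20 ✓; Tm = 64.9 + 41·(7 − 16.4)/20 = 45.6°C, outside 50.0–57.7°C ✗; longest run = 5, exceeds 4 ✗ — fails.
Candidate 3 (22 nt, A=3 T=7 G=10 C=2): GC 12/22 = 54.5% ✓; length 22 ✓; Tm = 64.9 + 41·(12 − 16.4)/22 = 56.7°C ✓; longest run = 3 ✓ — passes.
Candidate 4 (22 nt, A=8 T=2 G=8 C=4): GC 12/22 = 54.5% ✓; length 22 ✓; Tm = 64.9 + 41·(12 − 16.4)/22 = 56.7°C ✓; longest run = 2 ✓ — passes.
Candidate 5 (17 nt, A=2 T=5 G=3 C=7): GC 10/17 = 58.8%, outside 34.1–55.9% ✗; length 17 ✓; Tm = 64.9 + 41·(10 − 16.4)/17 = 49.5°C, outside 50.0–57.7°C ✗; longest run = 2 ✓ — fails.

Candidate 3 and Candidate 4.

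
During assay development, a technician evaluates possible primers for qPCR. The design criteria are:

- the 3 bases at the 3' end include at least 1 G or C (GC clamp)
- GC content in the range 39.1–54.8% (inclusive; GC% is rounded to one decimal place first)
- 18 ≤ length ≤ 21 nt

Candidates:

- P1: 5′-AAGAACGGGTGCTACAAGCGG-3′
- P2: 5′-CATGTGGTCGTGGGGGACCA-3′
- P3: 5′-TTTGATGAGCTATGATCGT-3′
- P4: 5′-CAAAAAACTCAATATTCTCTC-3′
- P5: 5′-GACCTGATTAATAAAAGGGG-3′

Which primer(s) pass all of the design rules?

P5 only.

P1 (21 nt, A=7 T=2 G=8 C=4): 3' end CGG has 3 G/C ✓; GC 12/21 = 57.1%, outside 39.1–54.8% ✗; length 21 ✓ — fails.
P2 (20 nt, A=3 T=4 G=9 C=4): 3' end CCA has 2 G/C ✓; GC 13/20 = 65.0%, outside 39.1–54.8% ✗; length 20 ✓ — fails.
P3 (19 nt, A=4 T=8 G=5 C=2): 3' end CGT has 2 G/C ✓; GC 7/19 = 36.8%, outside 39.1–54.8% ✗; length 19 ✓ — fails.
P4 (21 nt, A=9 T=6 G=0 C=6): 3' end CTC has 2 G/C ✓; GC 6/21 = 28.6%, outside 39.1–54.8% ✗; length 21 ✓ — fails.
P5 (20 nt, A=8 T=4 G=6 C=2): 3' end GGG has 3 G/C ✓; GC 8/20 = 40.0% ✓; length 20 ✓ — passes.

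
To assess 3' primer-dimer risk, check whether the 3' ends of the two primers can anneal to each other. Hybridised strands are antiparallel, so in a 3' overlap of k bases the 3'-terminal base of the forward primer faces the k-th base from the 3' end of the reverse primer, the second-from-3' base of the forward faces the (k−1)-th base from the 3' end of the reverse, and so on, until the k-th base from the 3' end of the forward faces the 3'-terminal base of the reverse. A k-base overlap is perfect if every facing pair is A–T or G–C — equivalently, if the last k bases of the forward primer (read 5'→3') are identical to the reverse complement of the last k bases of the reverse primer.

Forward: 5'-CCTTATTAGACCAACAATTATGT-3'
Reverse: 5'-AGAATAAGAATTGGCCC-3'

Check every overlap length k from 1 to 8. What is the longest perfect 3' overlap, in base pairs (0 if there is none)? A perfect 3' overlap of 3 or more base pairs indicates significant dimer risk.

Longest perfect overlap: 0 complementary base pairs; below the dimer-risk threshold (threshold 3).

Last 8 bases (5'→3') — forward …AATTATGT, reverse …ATTGGCCC.
Reverse complement of the reverse primer's last 8 bases: GGGCCAAT; its first k bases are the reverse complement of the reverse primer's last k bases, so a perfect k-base overlap needs the forward primer's last k bases to equal them.
Comparing (forward last k vs required): k=1: T vs G ✗; k=2: GT vs GG ✗; k=3: TGT vs GGG ✗; k=4: ATGT vs GGGC ✗; k=5: TATGT vs GGGCC ✗; k=6: TTATGT vs GGGCCA ✗; k=7: ATTATGT vs GGGCCAA ✗; k=8: AATTATGT vs GGGCCAAT ✗.
No overlap length from 1 to 8 is perfect, so the longest perfect 3' overlap is 0.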